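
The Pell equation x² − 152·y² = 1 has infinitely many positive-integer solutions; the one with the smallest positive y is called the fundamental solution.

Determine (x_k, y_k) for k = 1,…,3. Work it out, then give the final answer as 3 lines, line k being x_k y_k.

d=152: √d = [12; 3,24] (ℓ=2, even), read p_1/q_1
a_0=12:  p_0=12·1+0=12,  q_0=12·0+1=1
a_1=3:  p_1=3·12+1=37,  q_1=3·1+0=3
(x₁, y₁) = (37, 3);  37² − 152·3² = 1 ✓
k=2:  x_2 = 37·37+152·3·3 = 2737,  y_2 = 37·3+3·37 = 222
k=3:  x_3 = 37·2737+152·3·222 = 202501,  y_3 = 37·222+3·2737 = 16425

37 3
2737 222
202501 16425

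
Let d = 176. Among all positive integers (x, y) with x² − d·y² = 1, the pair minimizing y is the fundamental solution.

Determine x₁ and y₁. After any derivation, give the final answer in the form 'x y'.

√176 → a₀=13, period (3,1,3,26); ℓ=4 even so k=3
a_0=13:  p_0=13·1+0=13,  q_0=13·0+1=1
a_1=3:  p_1=3·13+1=40,  q_1=3·1+0=3
a_2=1:  p_2=1·40+13=53,  q_2=1·3+1=4
a_3=3:  p_3=3·53+40=199,  q_3=3·4+3=15
fundamental: x₁=199, y₁=15  (since 39601 − 176·225 = 1)

199 15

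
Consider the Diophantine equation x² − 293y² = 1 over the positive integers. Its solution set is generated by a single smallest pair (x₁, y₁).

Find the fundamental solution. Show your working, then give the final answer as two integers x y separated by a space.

√293 = [17; 8,1,1,8,34, …], period ℓ=5 (odd) → k=9
step 0: (17, 1)  from 17·(1,0) + (0,1)
…
step 2: (154, 9)  from 1·(137,8) + (17,1)
…
step 8: (1444507, 84389)  from 1·(764593,44668) + (679914,39721)
step 9: (12320649, 719780)  from 8·(1444507,84389) + (764593,44668)
fundamental: x₁=12320649, y₁=719780  (since 151798391781201 − 293·518083248400 = 1)

12320649 719780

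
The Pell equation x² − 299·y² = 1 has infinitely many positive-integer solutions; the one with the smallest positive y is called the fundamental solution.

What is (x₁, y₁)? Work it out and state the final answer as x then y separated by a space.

415 24

√299 = [17; 3,2,3,34, …], period ℓ=4 (even) → k=3
step 0: (17, 1)  from 17·(1,0) + (0,1)
step 1: (52, 3)  from 3·(17,1) + (1,0)
step 2: (121, 7)  from 2·(52,3) + (17,1)
step 3: (415, 24)  from 3·(121,7) + (52,3)
(x₁, y₁) = (415, 24);  415² − 299·24² = 1 ✓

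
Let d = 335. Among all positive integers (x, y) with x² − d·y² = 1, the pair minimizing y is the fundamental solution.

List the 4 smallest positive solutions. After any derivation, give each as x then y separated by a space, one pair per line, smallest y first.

[18; 3,3,3,36] for √335; ℓ=4 ⇒ convergent index 3
a_0=18:  p_0=18·1+0=18,  q_0=18·0+1=1
…
a_2=3:  p_2=3·55+18=183,  q_2=3·3+1=10
a_3=3:  p_3=3·183+55=604,  q_3=3·10+3=33
→ (604, 33).  Check: 604²=364816, 335·33²=364815, difference 1.
k=2:  x_2 = 604·604+335·33·33 = 729631,  y_2 = 604·33+33·604 = 39864
k=3:  x_3 = 604·729631+335·33·39864 = 881393644,  y_3 = 604·39864+33·729631 = 48155679
k=4:  x_4 = 604·881393644+335·33·48155679 = 1064722792321,  y_4 = 604·48155679+33·881393644 = 58172020368

604 33
729631 39864
881393644 48155679
1064722792321 58172020368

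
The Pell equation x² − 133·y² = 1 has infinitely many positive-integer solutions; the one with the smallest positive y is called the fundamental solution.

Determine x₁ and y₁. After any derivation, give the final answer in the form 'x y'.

2588599 224460

√133 → a₀=11, period (1,1,7,5,1,…,1,1,22); ℓ=16 even so k=15
k=0  a_k=11  p_k/q_k = 11/1
k=1  a_k=1  p_k/q_k = 12/1
k=2  a_k=1  p_k/q_k = 23/2
k=3  a_k=7  p_k/q_k = 173/15
k=4  a_k=5  p_k/q_k = 888/77
…
k=9  a_k=1  p_k/q_k = 10979/952
k=10  a_k=1  p_k/q_k = 18948/1643
k=11  a_k=1  p_k/q_k = 29927/2595
k=12  a_k=5  p_k/q_k = 168583/14618
k=13  a_k=7  p_k/q_k = 1210008/104921
k=14  a_k=1  p_k/q_k = 1378591/119539
k=15  a_k=1  p_k/q_k = 2588599/224460
→ (2588599, 224460).  Check: 2588599²=6700844782801, 133·224460²=6700844782800, difference 1.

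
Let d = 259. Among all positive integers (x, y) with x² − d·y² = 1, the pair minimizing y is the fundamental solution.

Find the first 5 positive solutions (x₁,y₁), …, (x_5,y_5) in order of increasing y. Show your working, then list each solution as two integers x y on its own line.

847225 52644
1435580401249 89202625800
2432519210895520825 151149389286757356
4121782176900479681520001 256115082676856799248400
6984153809646585277140670173625 433974201841648854097164622644

√259 → a₀=16, period (10,1,2,3,4,3,2,1,10,32); ℓ=10 even so k=9
i=0: a=16 ⇒ p=16, q=1
i=1: a=10 ⇒ p=161, q=10
i=2: a=1 ⇒ p=177, q=11
i=3: a=2 ⇒ p=515, q=32
i=4: a=3 ⇒ p=1722, q=107
i=5: a=4 ⇒ p=7403, q=460
i=6: a=3 ⇒ p=23931, q=1487
i=7: a=2 ⇒ p=55265, q=3434
i=8: a=1 ⇒ p=79196, q=4921
i=9: a=10 ⇒ p=847225, q=52644
→ (847225, 52644).  Check: 847225²=717790200625, 259·52644²=717790200624, difference 1.
(x_2, y_2) = (847225·847225 + 259·52644·52644, 847225·52644 + 52644·847225) = (1435580401249, 89202625800)
(x_3, y_3) = (847225·1435580401249 + 259·52644·89202625800, 847225·89202625800 + 52644·1435580401249) = (2432519210895520825, 151149389286757356)
(x_4, y_4) = (847225·2432519210895520825 + 259·52644·151149389286757356, 847225·151149389286757356 + 52644·2432519210895520825) = (4121782176900479681520001, 256115082676856799248400)
(x_5, y_5) = (847225·4121782176900479681520001 + 259·52644·256115082676856799248400, 847225·256115082676856799248400 + 52644·4121782176900479681520001) = (6984153809646585277140670173625, 433974201841648854097164622644)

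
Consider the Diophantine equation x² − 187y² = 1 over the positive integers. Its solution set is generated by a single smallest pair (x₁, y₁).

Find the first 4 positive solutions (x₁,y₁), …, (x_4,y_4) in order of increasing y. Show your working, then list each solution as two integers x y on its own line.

[13; 1,2,13,2,1,26] for √187; ℓ=6 ⇒ convergent index 5
step 0: (13, 1)  from 13·(1,0) + (0,1)
step 1: (14, 1)  from 1·(13,1) + (1,0)
step 2: (41, 3)  from 2·(14,1) + (13,1)
step 3: (547, 40)  from 13·(41,3) + (14,1)
step 4: (1135, 83)  from 2·(547,40) + (41,3)
step 5: (1682, 123)  from 1·(1135,83) + (547,40)
(x₁, y₁) = (1682, 123);  1682² − 187·123² = 1 ✓
n=2: (1682,123)∘(1682,123) = (1682·1682+187·123·123, 1682·123+123·1682) = (5658247,413772)
n=3: (5658247,413772)∘(1682,123) = (1682·5658247+187·123·413772, 1682·413772+123·5658247) = (19034341226,1391928885)
n=4: (19034341226,1391928885)∘(1682,123) = (1682·19034341226+187·123·1391928885, 1682·1391928885+123·19034341226) = (64031518226017,4682448355368)

1682 123
5658247 413772
19034341226 1391928885
64031518226017 4682448355368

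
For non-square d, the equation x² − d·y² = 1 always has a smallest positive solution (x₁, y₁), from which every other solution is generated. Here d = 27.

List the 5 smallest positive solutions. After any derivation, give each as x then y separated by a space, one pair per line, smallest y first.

d=27: √d = [5; 5,10] (ℓ=2, even), read p_1/q_1
step 0: (5, 1)  from 5·(1,0) + (0,1)
step 1: (26, 5)  from 5·(5,1) + (1,0)
→ (26, 5).  Check: 26²=676, 27·5²=675, difference 1.
k=2:  x_2 = 26·26+27·5·5 = 1351,  y_2 = 26·5+5·26 = 260
k=3:  x_3 = 26·1351+27·5·260 = 70226,  y_3 = 26·260+5·1351 = 13515
k=4:  x_4 = 26·70226+27·5·13515 = 3650401,  y_4 = 26·13515+5·70226 = 702520
k=5:  x_5 = 26·3650401+27·5·702520 = 189750626,  y_5 = 26·702520+5·3650401 = 36517525

26 5
1351 260
70226 13515
3650401 702520
189750626 36517525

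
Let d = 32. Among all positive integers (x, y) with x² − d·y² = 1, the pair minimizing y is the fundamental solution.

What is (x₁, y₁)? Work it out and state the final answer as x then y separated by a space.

17 3

[5; 1,1,1,10] for √32; ℓ=4 ⇒ convergent index 3
step 0: (5, 1)  from 5·(1,0) + (0,1)
step 1: (6, 1)  from 1·(5,1) + (1,0)
step 2: (11, 2)  from 1·(6,1) + (5,1)
step 3: (17, 3)  from 1·(11,2) + (6,1)
→ (17, 3).  Check: 17²=289, 32·3²=288, difference 1.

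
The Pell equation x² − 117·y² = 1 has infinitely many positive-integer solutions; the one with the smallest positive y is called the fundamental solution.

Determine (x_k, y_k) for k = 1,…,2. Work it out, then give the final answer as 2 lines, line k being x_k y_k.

√117 = [10; 1,4,2,4,1,20, …], period ℓ=6 (even) → k=5
k=0  a_k=10  p_k/q_k = 10/1
…
k=2  a_k=4  p_k/q_k = 54/5
…
k=4  a_k=4  p_k/q_k = 530/49
k=5  a_k=1  p_k/q_k = 649/60
fundamental: x₁=649, y₁=60  (since 421201 − 117·3600 = 1)
n=2: (649,60)∘(649,60) = (649·649+117·60·60, 649·60+60·649) = (842401,77880)

649 60
842401 77880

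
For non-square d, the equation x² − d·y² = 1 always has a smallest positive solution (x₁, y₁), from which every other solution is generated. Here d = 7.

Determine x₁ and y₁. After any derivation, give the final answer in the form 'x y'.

8 3

d=7: √d = [2; 1,1,1,4] (ℓ=4, even), read p_3/q_3
a_0=2:  p_0=2·1+0=2,  q_0=2·0+1=1
…
a_2=1:  p_2=1·3+2=5,  q_2=1·1+1=2
a_3=1:  p_3=1·5+3=8,  q_3=1·2+1=3
→ (8, 3).  Check: 8²=64, 7·3²=63, difference 1.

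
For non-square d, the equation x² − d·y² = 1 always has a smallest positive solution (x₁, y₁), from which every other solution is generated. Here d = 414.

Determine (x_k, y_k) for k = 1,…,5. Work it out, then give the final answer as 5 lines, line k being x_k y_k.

24335 1196
1184384449 58209320
57643991108495 2833047603204
2805533046066067201 137884426789729360
136545293294391499564175 6710835049023080347996

[20; 2,1,7,2,7,1,2,40] for √414; ℓ=8 ⇒ convergent index 7
i=0: a=20 ⇒ p=20, q=1
i=1: a=2 ⇒ p=41, q=2
…
i=3: a=7 ⇒ p=468, q=23
i=4: a=2 ⇒ p=997, q=49
…
i=6: a=1 ⇒ p=8444, q=415
i=7: a=2 ⇒ p=24335, q=1196
→ (24335, 1196).  Check: 24335²=592192225, 414·1196²=592192224, difference 1.
(24335+1196√414)^2 = 1184384449 + 58209320√414
(24335+1196√414)^3 = 57643991108495 + 2833047603204√414
(24335+1196√414)^4 = 2805533046066067201 + 137884426789729360√414
(24335+1196√414)^5 = 136545293294391499564175 + 6710835049023080347996√414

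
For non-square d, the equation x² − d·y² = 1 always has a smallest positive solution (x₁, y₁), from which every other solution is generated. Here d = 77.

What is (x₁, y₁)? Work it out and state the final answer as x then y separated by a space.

√77 → a₀=8, period (1,3,2,3,1,16); ℓ=6 even so k=5
k=0  a_k=8  p_k/q_k = 8/1
…
k=2  a_k=3  p_k/q_k = 35/4
…
k=4  a_k=3  p_k/q_k = 272/31
k=5  a_k=1  p_k/q_k = 351/40
→ (351, 40).  Check: 351²=123201, 77·40²=123200, difference 1.

351 40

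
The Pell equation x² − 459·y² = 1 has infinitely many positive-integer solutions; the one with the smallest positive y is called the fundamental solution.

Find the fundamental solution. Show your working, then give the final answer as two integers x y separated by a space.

499850 23331

√459 → a₀=21, period (2,2,1,4,21,4,1,2,2,42); ℓ=10 even so k=9
i=0: a=21 ⇒ p=21, q=1
i=1: a=2 ⇒ p=43, q=2
…
i=3: a=1 ⇒ p=150, q=7
i=4: a=4 ⇒ p=707, q=33
…
i=8: a=2 ⇒ p=212079, q=9899
i=9: a=2 ⇒ p=499850, q=23331
(x₁, y₁) = (499850, 23331);  499850² − 459·23331² = 1 ✓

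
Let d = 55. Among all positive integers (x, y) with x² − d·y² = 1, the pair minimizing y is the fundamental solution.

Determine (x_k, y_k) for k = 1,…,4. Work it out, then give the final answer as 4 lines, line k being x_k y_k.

89 12
15841 2136
2819609 380196
501874561 67672752

√55 = [7; 2,2,2,14, …], period ℓ=4 (even) → k=3
step 0: (7, 1)  from 7·(1,0) + (0,1)
step 1: (15, 2)  from 2·(7,1) + (1,0)
step 2: (37, 5)  from 2·(15,2) + (7,1)
step 3: (89, 12)  from 2·(37,5) + (15,2)
(x₁, y₁) = (89, 12);  89² − 55·12² = 1 ✓
k=2:  x_2 = 89·89+55·12·12 = 15841,  y_2 = 89·12+12·89 = 2136
k=3:  x_3 = 89·15841+55·12·2136 = 2819609,  y_3 = 89·2136+12·15841 = 380196
k=4:  x_4 = 89·2819609+55·12·380196 = 501874561,  y_4 = 89·380196+12·2819609 = 67672752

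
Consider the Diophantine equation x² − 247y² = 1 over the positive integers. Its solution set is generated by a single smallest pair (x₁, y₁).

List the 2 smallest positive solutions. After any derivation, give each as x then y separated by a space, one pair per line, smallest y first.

d=247: √d = [15; 1,2,1,1,9,1,9,1,1,2,1,30] (ℓ=12, even), read p_11/q_11
i=0: a=15 ⇒ p=15, q=1
…
i=5: a=9 ⇒ p=1053, q=67
…
i=7: a=9 ⇒ p=11520, q=733
…
i=9: a=1 ⇒ p=24203, q=1540
i=10: a=2 ⇒ p=61089, q=3887
i=11: a=1 ⇒ p=85292, q=5427
(x₁, y₁) = (85292, 5427);  85292² − 247·5427² = 1 ✓
(85292+5427√247)^2 = 14549450527 + 925759368√247

85292 5427
14549450527 925759368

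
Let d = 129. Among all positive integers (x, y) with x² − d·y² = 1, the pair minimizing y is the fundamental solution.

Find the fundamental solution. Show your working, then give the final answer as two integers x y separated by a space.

[11; 2,1,3,1,6,1,3,1,2,22] for √129; ℓ=10 ⇒ convergent index 9
k=0  a_k=11  p_k/q_k = 11/1
k=1  a_k=2  p_k/q_k = 23/2
k=2  a_k=1  p_k/q_k = 34/3
…
k=4  a_k=1  p_k/q_k = 159/14
…
k=7  a_k=3  p_k/q_k = 4793/422
k=8  a_k=1  p_k/q_k = 6031/531
k=9  a_k=2  p_k/q_k = 16855/1484
→ (16855, 1484).  Check: 16855²=284091025, 129·1484²=284091024, difference 1.

16855 1484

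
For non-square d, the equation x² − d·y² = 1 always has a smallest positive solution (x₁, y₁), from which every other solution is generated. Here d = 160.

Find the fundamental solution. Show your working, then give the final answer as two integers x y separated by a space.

√160 = [12; 1,1,1,5,1,1,1,24, …], period ℓ=8 (even) → k=7
i=0: a=12 ⇒ p=12, q=1
i=1: a=1 ⇒ p=13, q=1
…
i=6: a=1 ⇒ p=468, q=37
i=7: a=1 ⇒ p=721, q=57
→ (721, 57).  Check: 721²=519841, 160·57²=519840, difference 1.

721 57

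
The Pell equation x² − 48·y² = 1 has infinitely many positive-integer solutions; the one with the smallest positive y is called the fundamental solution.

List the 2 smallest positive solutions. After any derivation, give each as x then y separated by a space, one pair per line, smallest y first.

7 1
97 14

[6; 1,12] for √48; ℓ=2 ⇒ convergent index 1
step 0: (6, 1)  from 6·(1,0) + (0,1)
step 1: (7, 1)  from 1·(6,1) + (1,0)
→ (7, 1).  Check: 7²=49, 48·1²=48, difference 1.
(x_2, y_2) = (7·7 + 48·1·1, 7·1 + 1·7) = (97, 14)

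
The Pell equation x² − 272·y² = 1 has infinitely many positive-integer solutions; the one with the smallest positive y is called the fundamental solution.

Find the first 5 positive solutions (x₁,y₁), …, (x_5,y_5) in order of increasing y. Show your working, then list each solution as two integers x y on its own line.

33 2
2177 132
143649 8710
9478657 574728
625447713 37923338

[16; 2,32] for √272; ℓ=2 ⇒ convergent index 1
k=0  a_k=16  p_k/q_k = 16/1
k=1  a_k=2  p_k/q_k = 33/2
(x₁, y₁) = (33, 2);  33² − 272·2² = 1 ✓
n=2: (33,2)∘(33,2) = (33·33+272·2·2, 33·2+2·33) = (2177,132)
n=3: (2177,132)∘(33,2) = (33·2177+272·2·132, 33·132+2·2177) = (143649,8710)
n=4: (143649,8710)∘(33,2) = (33·143649+272·2·8710, 33·8710+2·143649) = (9478657,574728)
n=5: (9478657,574728)∘(33,2) = (33·9478657+272·2·574728, 33·574728+2·9478657) = (625447713,37923338)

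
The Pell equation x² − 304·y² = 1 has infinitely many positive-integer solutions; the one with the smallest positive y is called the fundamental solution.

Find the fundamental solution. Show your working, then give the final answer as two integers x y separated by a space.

d=304: √d = [17; 2,3,2,1,1,1,1,1,2,3,2,34] (ℓ=12, even), read p_11/q_11
k=0  a_k=17  p_k/q_k = 17/1
…
k=2  a_k=3  p_k/q_k = 122/7
…
k=9  a_k=2  p_k/q_k = 7445/427
k=10  a_k=3  p_k/q_k = 25177/1444
k=11  a_k=2  p_k/q_k = 57799/3315
→ (57799, 3315).  Check: 57799²=3340724401, 304·3315²=3340724400, difference 1.

57799 3315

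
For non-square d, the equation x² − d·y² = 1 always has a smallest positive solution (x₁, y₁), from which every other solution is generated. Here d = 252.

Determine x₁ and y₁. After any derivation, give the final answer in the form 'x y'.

127 8

d=252: √d = [15; 1,6,1,30] (ℓ=4, even), read p_3/q_3
i=0: a=15 ⇒ p=15, q=1
i=1: a=1 ⇒ p=16, q=1
i=2: a=6 ⇒ p=111, q=7
i=3: a=1 ⇒ p=127, q=8
→ (127, 8).  Check: 127²=16129, 252·8²=16128, difference 1.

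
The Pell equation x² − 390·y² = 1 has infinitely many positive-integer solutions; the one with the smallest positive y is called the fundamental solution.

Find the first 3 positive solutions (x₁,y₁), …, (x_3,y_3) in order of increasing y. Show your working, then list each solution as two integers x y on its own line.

[19; 1,2,1,38] for √390; ℓ=4 ⇒ convergent index 3
k=0  a_k=19  p_k/q_k = 19/1
k=1  a_k=1  p_k/q_k = 20/1
k=2  a_k=2  p_k/q_k = 59/3
k=3  a_k=1  p_k/q_k = 79/4
(x₁, y₁) = (79, 4);  79² − 390·4² = 1 ✓
k=2:  x_2 = 79·79+390·4·4 = 12481,  y_2 = 79·4+4·79 = 632
k=3:  x_3 = 79·12481+390·4·632 = 1971919,  y_3 = 79·632+4·12481 = 99852

79 4
12481 632
1971919 99852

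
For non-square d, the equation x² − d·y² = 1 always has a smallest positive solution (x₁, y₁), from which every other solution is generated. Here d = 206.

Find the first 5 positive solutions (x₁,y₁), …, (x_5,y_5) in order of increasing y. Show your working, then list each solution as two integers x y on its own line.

59535 4148
7088832449 493902360
844067279642895 58808954001052
100503090979990675201 7002382152411359280
11966903042143422416540175 833773642828811595468548

d=206: √d = [14; 2,1,5,14,5,1,2,28] (ℓ=8, even), read p_7/q_7
a_0=14:  p_0=14·1+0=14,  q_0=14·0+1=1
a_1=2:  p_1=2·14+1=29,  q_1=2·1+0=2
a_2=1:  p_2=1·29+14=43,  q_2=1·2+1=3
…
a_4=14:  p_4=14·244+43=3459,  q_4=14·17+3=241
…
a_6=1:  p_6=1·17539+3459=20998,  q_6=1·1222+241=1463
a_7=2:  p_7=2·20998+17539=59535,  q_7=2·1463+1222=4148
→ (59535, 4148).  Check: 59535²=3544416225, 206·4148²=3544416224, difference 1.
(59535+4148√206)^2 = 7088832449 + 493902360√206
(59535+4148√206)^3 = 844067279642895 + 58808954001052√206
(59535+4148√206)^4 = 100503090979990675201 + 7002382152411359280√206
(59535+4148√206)^5 = 11966903042143422416540175 + 833773642828811595468548√206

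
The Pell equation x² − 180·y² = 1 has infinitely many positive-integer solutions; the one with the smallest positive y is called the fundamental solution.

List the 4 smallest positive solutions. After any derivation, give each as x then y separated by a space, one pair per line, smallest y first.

√180 = [13; 2,2,2,26, …], period ℓ=4 (even) → k=3
k=0  a_k=13  p_k/q_k = 13/1
k=1  a_k=2  p_k/q_k = 27/2
k=2  a_k=2  p_k/q_k = 67/5
k=3  a_k=2  p_k/q_k = 161/12
→ (161, 12).  Check: 161²=25921, 180·12²=25920, difference 1.
k=2:  x_2 = 161·161+180·12·12 = 51841,  y_2 = 161·12+12·161 = 3864
k=3:  x_3 = 161·51841+180·12·3864 = 16692641,  y_3 = 161·3864+12·51841 = 1244196
k=4:  x_4 = 161·16692641+180·12·1244196 = 5374978561,  y_4 = 161·1244196+12·16692641 = 400627248

161 12
51841 3864
16692641 1244196
5374978561 400627248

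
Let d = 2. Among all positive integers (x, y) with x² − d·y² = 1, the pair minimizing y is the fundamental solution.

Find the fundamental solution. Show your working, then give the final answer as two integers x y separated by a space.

3 2

√2 → a₀=1, period (2); ℓ=1 odd so k=1
a_0=1:  p_0=1·1+0=1,  q_0=1·0+1=1
a_1=2:  p_1=2·1+1=3,  q_1=2·1+0=2
fundamental: x₁=3, y₁=2  (since 9 − 2·4 = 1)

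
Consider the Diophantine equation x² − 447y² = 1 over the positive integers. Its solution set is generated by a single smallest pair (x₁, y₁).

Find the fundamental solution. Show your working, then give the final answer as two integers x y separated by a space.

d=447: √d = [21; 7,42] (ℓ=2, even), read p_1/q_1
step 0: (21, 1)  from 21·(1,0) + (0,1)
step 1: (148, 7)  from 7·(21,1) + (1,0)
→ (148, 7).  Check: 148²=21904, 447·7²=21903, difference 1.

148 7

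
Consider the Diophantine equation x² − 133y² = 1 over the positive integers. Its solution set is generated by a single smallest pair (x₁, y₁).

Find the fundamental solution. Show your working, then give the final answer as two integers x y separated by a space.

2588599 224460

[11; 1,1,7,5,1,…,1,1,22] for √133; ℓ=16 ⇒ convergent index 15
k=0  a_k=11  p_k/q_k = 11/1
k=1  a_k=1  p_k/q_k = 12/1
k=2  a_k=1  p_k/q_k = 23/2
k=3  a_k=7  p_k/q_k = 173/15
…
k=7  a_k=1  p_k/q_k = 3010/261
…
k=10  a_k=1  p_k/q_k = 18948/1643
…
k=12  a_k=5  p_k/q_k = 168583/14618
…
k=14  a_k=1  p_k/q_k = 1378591/119539
k=15  a_k=1  p_k/q_k = 2588599/224460
fundamental: x₁=2588599, y₁=224460  (since 6700844782801 − 133·50382291600 = 1)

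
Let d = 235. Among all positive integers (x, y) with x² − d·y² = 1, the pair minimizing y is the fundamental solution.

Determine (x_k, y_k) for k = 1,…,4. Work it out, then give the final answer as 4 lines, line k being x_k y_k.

46 3
4231 276
389206 25389
35802721 2335512

√235 → a₀=15, period (3,30); ℓ=2 even so k=1
k=0  a_k=15  p_k/q_k = 15/1
k=1  a_k=3  p_k/q_k = 46/3
→ (46, 3).  Check: 46²=2116, 235·3²=2115, difference 1.
n=2: (46,3)∘(46,3) = (46·46+235·3·3, 46·3+3·46) = (4231,276)
n=3: (4231,276)∘(46,3) = (46·4231+235·3·276, 46·276+3·4231) = (389206,25389)
n=4: (389206,25389)∘(46,3) = (46·389206+235·3·25389, 46·25389+3·389206) = (35802721,2335512)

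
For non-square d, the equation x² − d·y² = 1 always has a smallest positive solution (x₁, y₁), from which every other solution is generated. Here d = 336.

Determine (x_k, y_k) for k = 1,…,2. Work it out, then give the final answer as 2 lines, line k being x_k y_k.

55 3
6049 330

√336 → a₀=18, period (3,36); ℓ=2 even so k=1
i=0: a=18 ⇒ p=18, q=1
i=1: a=3 ⇒ p=55, q=3
→ (55, 3).  Check: 55²=3025, 336·3²=3024, difference 1.
k=2:  x_2 = 55·55+336·3·3 = 6049,  y_2 = 55·3+3·55 = 330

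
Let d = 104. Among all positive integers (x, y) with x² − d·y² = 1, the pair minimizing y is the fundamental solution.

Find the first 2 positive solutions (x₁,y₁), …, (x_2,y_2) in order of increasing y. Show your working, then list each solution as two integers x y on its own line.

[10; 5,20] for √104; ℓ=2 ⇒ convergent index 1
a_0=10:  p_0=10·1+0=10,  q_0=10·0+1=1
a_1=5:  p_1=5·10+1=51,  q_1=5·1+0=5
→ (51, 5).  Check: 51²=2601, 104·5²=2600, difference 1.
(51+5√104)^2 = 5201 + 510√104

51 5
5201 510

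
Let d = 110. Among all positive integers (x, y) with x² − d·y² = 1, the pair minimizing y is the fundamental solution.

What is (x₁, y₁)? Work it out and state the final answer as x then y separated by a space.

√110 = [10; 2,20, …], period ℓ=2 (even) → k=1
k=0  a_k=10  p_k/q_k = 10/1
k=1  a_k=2  p_k/q_k = 21/2
fundamental: x₁=21, y₁=2  (since 441 − 110·4 = 1)

21 2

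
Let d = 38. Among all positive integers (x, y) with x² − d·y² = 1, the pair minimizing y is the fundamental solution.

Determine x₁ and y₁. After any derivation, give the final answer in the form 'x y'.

37 6

[6; 6,12] for √38; ℓ=2 ⇒ convergent index 1
step 0: (6, 1)  from 6·(1,0) + (0,1)
step 1: (37, 6)  from 6·(6,1) + (1,0)
(x₁, y₁) = (37, 6);  37² − 38·6² = 1 ✓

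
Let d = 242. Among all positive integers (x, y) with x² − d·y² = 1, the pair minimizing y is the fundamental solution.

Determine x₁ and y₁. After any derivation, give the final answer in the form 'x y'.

19601 1260

[15; 1,1,3,1,14,1,3,1,1,30] for √242; ℓ=10 ⇒ convergent index 9
a_0=15:  p_0=15·1+0=15,  q_0=15·0+1=1
…
a_2=1:  p_2=1·16+15=31,  q_2=1·1+1=2
…
a_5=14:  p_5=14·140+109=2069,  q_5=14·9+7=133
a_6=1:  p_6=1·2069+140=2209,  q_6=1·133+9=142
a_7=3:  p_7=3·2209+2069=8696,  q_7=3·142+133=559
a_8=1:  p_8=1·8696+2209=10905,  q_8=1·559+142=701
a_9=1:  p_9=1·10905+8696=19601,  q_9=1·701+559=1260
fundamental: x₁=19601, y₁=1260  (since 384199201 − 242·1587600 = 1)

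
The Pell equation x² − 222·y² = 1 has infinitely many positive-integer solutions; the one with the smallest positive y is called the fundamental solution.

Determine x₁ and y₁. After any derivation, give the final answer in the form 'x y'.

149 10

[14; 1,8,1,28] for √222; ℓ=4 ⇒ convergent index 3
a_0=14:  p_0=14·1+0=14,  q_0=14·0+1=1
…
a_2=8:  p_2=8·15+14=134,  q_2=8·1+1=9
a_3=1:  p_3=1·134+15=149,  q_3=1·9+1=10
→ (149, 10).  Check: 149²=22201, 222·10²=22200, difference 1.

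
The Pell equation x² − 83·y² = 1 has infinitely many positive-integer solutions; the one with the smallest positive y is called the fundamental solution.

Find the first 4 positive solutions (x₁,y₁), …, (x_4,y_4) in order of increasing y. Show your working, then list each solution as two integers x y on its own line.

[9; 9,18] for √83; ℓ=2 ⇒ convergent index 1
a_0=9:  p_0=9·1+0=9,  q_0=9·0+1=1
a_1=9:  p_1=9·9+1=82,  q_1=9·1+0=9
fundamental: x₁=82, y₁=9  (since 6724 − 83·81 = 1)
n=2: (82,9)∘(82,9) = (82·82+83·9·9, 82·9+9·82) = (13447,1476)
n=3: (13447,1476)∘(82,9) = (82·13447+83·9·1476, 82·1476+9·13447) = (2205226,242055)
n=4: (2205226,242055)∘(82,9) = (82·2205226+83·9·242055, 82·242055+9·2205226) = (361643617,39695544)

82 9
13447 1476
2205226 242055
361643617 39695544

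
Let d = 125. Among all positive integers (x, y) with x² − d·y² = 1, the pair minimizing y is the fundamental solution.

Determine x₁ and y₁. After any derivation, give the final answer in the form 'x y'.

930249 83204

√125 = [11; 5,1,1,5,22, …], period ℓ=5 (odd) → k=9
a_0=11:  p_0=11·1+0=11,  q_0=11·0+1=1
…
a_3=1:  p_3=1·67+56=123,  q_3=1·6+5=11
a_4=5:  p_4=5·123+67=682,  q_4=5·11+6=61
…
a_6=5:  p_6=5·15127+682=76317,  q_6=5·1353+61=6826
a_7=1:  p_7=1·76317+15127=91444,  q_7=1·6826+1353=8179
a_8=1:  p_8=1·91444+76317=167761,  q_8=1·8179+6826=15005
a_9=5:  p_9=5·167761+91444=930249,  q_9=5·15005+8179=83204
(x₁, y₁) = (930249, 83204);  930249² − 125·83204² = 1 ✓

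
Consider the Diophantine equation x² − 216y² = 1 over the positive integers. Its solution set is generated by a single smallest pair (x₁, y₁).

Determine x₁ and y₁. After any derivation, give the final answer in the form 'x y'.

√216 → a₀=14, period (1,2,3,2,1,28); ℓ=6 even so k=5
a_0=14:  p_0=14·1+0=14,  q_0=14·0+1=1
a_1=1:  p_1=1·14+1=15,  q_1=1·1+0=1
…
a_3=3:  p_3=3·44+15=147,  q_3=3·3+1=10
a_4=2:  p_4=2·147+44=338,  q_4=2·10+3=23
a_5=1:  p_5=1·338+147=485,  q_5=1·23+10=33
→ (485, 33).  Check: 485²=235225, 216·33²=235224, difference 1.

485 33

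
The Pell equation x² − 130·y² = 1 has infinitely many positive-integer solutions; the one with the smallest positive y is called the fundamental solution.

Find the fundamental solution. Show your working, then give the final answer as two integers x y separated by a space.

6499 570

[11; 2,2,22] for √130; ℓ=3 ⇒ convergent index 5
step 0: (11, 1)  from 11·(1,0) + (0,1)
step 1: (23, 2)  from 2·(11,1) + (1,0)
…
step 3: (1277, 112)  from 22·(57,5) + (23,2)
step 4: (2611, 229)  from 2·(1277,112) + (57,5)
step 5: (6499, 570)  from 2·(2611,229) + (1277,112)
→ (6499, 570).  Check: 6499²=42237001, 130·570²=42237000, difference 1.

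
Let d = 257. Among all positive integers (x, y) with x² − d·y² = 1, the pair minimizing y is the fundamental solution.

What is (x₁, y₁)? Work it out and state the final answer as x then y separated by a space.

513 32

√257 = [16; 32, …], period ℓ=1 (odd) → k=1
a_0=16:  p_0=16·1+0=16,  q_0=16·0+1=1
a_1=32:  p_1=32·16+1=513,  q_1=32·1+0=32
(x₁, y₁) = (513, 32);  513² − 257·32² = 1 ✓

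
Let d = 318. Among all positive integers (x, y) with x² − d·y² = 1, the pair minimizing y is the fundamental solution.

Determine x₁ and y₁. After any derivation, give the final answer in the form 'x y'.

√318 = [17; 1,4,1,34, …], period ℓ=4 (even) → k=3
i=0: a=17 ⇒ p=17, q=1
…
i=2: a=4 ⇒ p=89, q=5
i=3: a=1 ⇒ p=107, q=6
(x₁, y₁) = (107, 6);  107² − 318·6² = 1 ✓

107 6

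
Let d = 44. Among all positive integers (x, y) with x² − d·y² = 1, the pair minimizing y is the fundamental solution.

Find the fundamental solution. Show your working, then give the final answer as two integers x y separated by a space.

√44 → a₀=6, period (1,1,1,2,1,1,1,12); ℓ=8 even so k=7
i=0: a=6 ⇒ p=6, q=1
…
i=3: a=1 ⇒ p=20, q=3
i=4: a=2 ⇒ p=53, q=8
…
i=6: a=1 ⇒ p=126, q=19
i=7: a=1 ⇒ p=199, q=30
→ (199, 30).  Check: 199²=39601, 44·30²=39600, difference 1.

199 30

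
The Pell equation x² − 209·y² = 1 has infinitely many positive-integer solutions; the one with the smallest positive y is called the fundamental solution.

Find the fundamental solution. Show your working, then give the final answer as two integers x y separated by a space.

46551 3220

[14; 2,5,3,2,3,5,2,28] for √209; ℓ=8 ⇒ convergent index 7
a_0=14:  p_0=14·1+0=14,  q_0=14·0+1=1
a_1=2:  p_1=2·14+1=29,  q_1=2·1+0=2
a_2=5:  p_2=5·29+14=159,  q_2=5·2+1=11
…
a_4=2:  p_4=2·506+159=1171,  q_4=2·35+11=81
…
a_6=5:  p_6=5·4019+1171=21266,  q_6=5·278+81=1471
a_7=2:  p_7=2·21266+4019=46551,  q_7=2·1471+278=3220
fundamental: x₁=46551, y₁=3220  (since 2166995601 − 209·10368400 = 1)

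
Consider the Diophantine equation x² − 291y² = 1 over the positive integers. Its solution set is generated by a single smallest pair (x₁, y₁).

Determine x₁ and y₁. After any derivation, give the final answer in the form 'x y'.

√291 = [17; 17,34, …], period ℓ=2 (even) → k=1
a_0=17:  p_0=17·1+0=17,  q_0=17·0+1=1
a_1=17:  p_1=17·17+1=290,  q_1=17·1+0=17
→ (290, 17).  Check: 290²=84100, 291·17²=84099, difference 1.

290 17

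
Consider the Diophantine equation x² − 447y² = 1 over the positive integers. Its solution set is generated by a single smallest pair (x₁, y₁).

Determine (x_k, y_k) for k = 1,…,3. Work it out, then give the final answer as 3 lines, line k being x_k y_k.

[21; 7,42] for √447; ℓ=2 ⇒ convergent index 1
k=0  a_k=21  p_k/q_k = 21/1
k=1  a_k=7  p_k/q_k = 148/7
→ (148, 7).  Check: 148²=21904, 447·7²=21903, difference 1.
(x_2, y_2) = (148·148 + 447·7·7, 148·7 + 7·148) = (43807, 2072)
(x_3, y_3) = (148·43807 + 447·7·2072, 148·2072 + 7·43807) = (12966724, 613305)

148 7
43807 2072
12966724 613305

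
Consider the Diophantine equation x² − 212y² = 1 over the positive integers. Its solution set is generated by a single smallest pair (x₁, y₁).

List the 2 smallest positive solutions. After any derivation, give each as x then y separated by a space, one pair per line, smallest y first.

66249 4550
8777860001 602865900

√212 = [14; 1,1,3,1,1,…,1,1,28, …], period ℓ=14 (even) → k=13
i=0: a=14 ⇒ p=14, q=1
…
i=2: a=1 ⇒ p=29, q=2
i=3: a=3 ⇒ p=102, q=7
i=4: a=1 ⇒ p=131, q=9
i=5: a=1 ⇒ p=233, q=16
…
i=7: a=6 ⇒ p=2417, q=166
i=8: a=1 ⇒ p=2781, q=191
i=9: a=1 ⇒ p=5198, q=357
i=10: a=1 ⇒ p=7979, q=548
…
i=12: a=1 ⇒ p=37114, q=2549
i=13: a=1 ⇒ p=66249, q=4550
(x₁, y₁) = (66249, 4550);  66249² − 212·4550² = 1 ✓
(x_2, y_2) = (66249·66249 + 212·4550·4550, 66249·4550 + 4550·66249) = (8777860001, 602865900)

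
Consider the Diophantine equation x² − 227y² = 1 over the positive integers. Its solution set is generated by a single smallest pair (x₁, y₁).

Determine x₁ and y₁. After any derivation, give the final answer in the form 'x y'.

226 15

[15; 15,30] for √227; ℓ=2 ⇒ convergent index 1
i=0: a=15 ⇒ p=15, q=1
i=1: a=15 ⇒ p=226, q=15
(x₁, y₁) = (226, 15);  226² − 227·15² = 1 ✓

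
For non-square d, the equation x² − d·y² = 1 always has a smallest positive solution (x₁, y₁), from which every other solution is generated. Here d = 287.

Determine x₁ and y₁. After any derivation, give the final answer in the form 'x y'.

√287 = [16; 1,15,1,32, …], period ℓ=4 (even) → k=3
step 0: (16, 1)  from 16·(1,0) + (0,1)
…
step 2: (271, 16)  from 15·(17,1) + (16,1)
step 3: (288, 17)  from 1·(271,16) + (17,1)
fundamental: x₁=288, y₁=17  (since 82944 − 287·289 = 1)

288 17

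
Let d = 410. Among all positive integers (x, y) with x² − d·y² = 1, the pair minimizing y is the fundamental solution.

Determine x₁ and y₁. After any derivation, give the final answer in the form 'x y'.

81 4

√410 → a₀=20, period (4,40); ℓ=2 even so k=1
k=0  a_k=20  p_k/q_k = 20/1
k=1  a_k=4  p_k/q_k = 81/4
fundamental: x₁=81, y₁=4  (since 6561 − 410·16 = 1)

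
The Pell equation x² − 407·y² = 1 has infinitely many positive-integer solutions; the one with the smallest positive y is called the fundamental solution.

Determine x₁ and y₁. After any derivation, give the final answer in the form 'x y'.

√407 = [20; 5,1,2,1,5,40, …], period ℓ=6 (even) → k=5
a_0=20:  p_0=20·1+0=20,  q_0=20·0+1=1
a_1=5:  p_1=5·20+1=101,  q_1=5·1+0=5
…
a_3=2:  p_3=2·121+101=343,  q_3=2·6+5=17
a_4=1:  p_4=1·343+121=464,  q_4=1·17+6=23
a_5=5:  p_5=5·464+343=2663,  q_5=5·23+17=132
→ (2663, 132).  Check: 2663²=7091569, 407·132²=7091568, difference 1.

2663 132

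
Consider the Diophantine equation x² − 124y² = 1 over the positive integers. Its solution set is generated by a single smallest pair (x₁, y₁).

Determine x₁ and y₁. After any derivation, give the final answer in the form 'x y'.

√124 → a₀=11, period (7,2,1,1,1,…,2,7,22); ℓ=16 even so k=15
step 0: (11, 1)  from 11·(1,0) + (0,1)
step 1: (78, 7)  from 7·(11,1) + (1,0)
step 2: (167, 15)  from 2·(78,7) + (11,1)
step 3: (245, 22)  from 1·(167,15) + (78,7)
…
step 5: (657, 59)  from 1·(412,37) + (245,22)
step 6: (2383, 214)  from 3·(657,59) + (412,37)
step 7: (3040, 273)  from 1·(2383,214) + (657,59)
step 8: (14543, 1306)  from 4·(3040,273) + (2383,214)
step 9: (17583, 1579)  from 1·(14543,1306) + (3040,273)
step 10: (67292, 6043)  from 3·(17583,1579) + (14543,1306)
step 11: (84875, 7622)  from 1·(67292,6043) + (17583,1579)
step 12: (152167, 13665)  from 1·(84875,7622) + (67292,6043)
…
step 14: (626251, 56239)  from 2·(237042,21287) + (152167,13665)
step 15: (4620799, 414960)  from 7·(626251,56239) + (237042,21287)
→ (4620799, 414960).  Check: 4620799²=21351783398401, 124·414960²=21351783398400, difference 1.

4620799 414960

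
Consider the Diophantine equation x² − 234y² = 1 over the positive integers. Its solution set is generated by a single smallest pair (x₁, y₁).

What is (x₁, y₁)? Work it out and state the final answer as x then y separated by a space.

5201 340

√234 → a₀=15, period (3,2,1,2,1,2,3,30); ℓ=8 even so k=7
k=0  a_k=15  p_k/q_k = 15/1
…
k=2  a_k=2  p_k/q_k = 107/7
k=3  a_k=1  p_k/q_k = 153/10
…
k=5  a_k=1  p_k/q_k = 566/37
k=6  a_k=2  p_k/q_k = 1545/101
k=7  a_k=3  p_k/q_k = 5201/340
fundamental: x₁=5201, y₁=340  (since 27050401 − 234·115600 = 1)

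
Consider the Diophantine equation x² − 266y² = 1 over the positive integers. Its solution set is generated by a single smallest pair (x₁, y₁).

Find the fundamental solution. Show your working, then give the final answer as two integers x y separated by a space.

[16; 3,4,3,32] for √266; ℓ=4 ⇒ convergent index 3
k=0  a_k=16  p_k/q_k = 16/1
…
k=2  a_k=4  p_k/q_k = 212/13
k=3  a_k=3  p_k/q_k = 685/42
fundamental: x₁=685, y₁=42  (since 469225 − 266·1764 = 1)

685 42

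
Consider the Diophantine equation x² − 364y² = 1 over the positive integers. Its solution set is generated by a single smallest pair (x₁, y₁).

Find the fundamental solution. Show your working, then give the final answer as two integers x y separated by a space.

4954951 259710

d=364: √d = [19; 12,1,2,3,1,8,1,3,2,1,12,38] (ℓ=12, even), read p_11/q_11
step 0: (19, 1)  from 19·(1,0) + (0,1)
step 1: (229, 12)  from 12·(19,1) + (1,0)
step 2: (248, 13)  from 1·(229,12) + (19,1)
step 3: (725, 38)  from 2·(248,13) + (229,12)
step 4: (2423, 127)  from 3·(725,38) + (248,13)
step 5: (3148, 165)  from 1·(2423,127) + (725,38)
step 6: (27607, 1447)  from 8·(3148,165) + (2423,127)
step 7: (30755, 1612)  from 1·(27607,1447) + (3148,165)
step 8: (119872, 6283)  from 3·(30755,1612) + (27607,1447)
…
step 10: (390371, 20461)  from 1·(270499,14178) + (119872,6283)
step 11: (4954951, 259710)  from 12·(390371,20461) + (270499,14178)
(x₁, y₁) = (4954951, 259710);  4954951² − 364·259710² = 1 ✓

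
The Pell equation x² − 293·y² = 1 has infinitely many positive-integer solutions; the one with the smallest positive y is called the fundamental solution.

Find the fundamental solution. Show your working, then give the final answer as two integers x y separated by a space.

√293 = [17; 8,1,1,8,34, …], period ℓ=5 (odd) → k=9
a_0=17:  p_0=17·1+0=17,  q_0=17·0+1=1
a_1=8:  p_1=8·17+1=137,  q_1=8·1+0=8
a_2=1:  p_2=1·137+17=154,  q_2=1·8+1=9
a_3=1:  p_3=1·154+137=291,  q_3=1·9+8=17
…
a_6=8:  p_6=8·84679+2482=679914,  q_6=8·4947+145=39721
a_7=1:  p_7=1·679914+84679=764593,  q_7=1·39721+4947=44668
a_8=1:  p_8=1·764593+679914=1444507,  q_8=1·44668+39721=84389
a_9=8:  p_9=8·1444507+764593=12320649,  q_9=8·84389+44668=719780
(x₁, y₁) = (12320649, 719780);  12320649² − 293·719780² = 1 ✓

12320649 719780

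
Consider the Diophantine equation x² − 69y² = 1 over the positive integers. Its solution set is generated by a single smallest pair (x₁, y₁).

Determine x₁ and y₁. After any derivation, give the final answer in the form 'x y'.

√69 = [8; 3,3,1,4,1,3,3,16, …], period ℓ=8 (even) → k=7
a_0=8:  p_0=8·1+0=8,  q_0=8·0+1=1
…
a_2=3:  p_2=3·25+8=83,  q_2=3·3+1=10
a_3=1:  p_3=1·83+25=108,  q_3=1·10+3=13
a_4=4:  p_4=4·108+83=515,  q_4=4·13+10=62
a_5=1:  p_5=1·515+108=623,  q_5=1·62+13=75
a_6=3:  p_6=3·623+515=2384,  q_6=3·75+62=287
a_7=3:  p_7=3·2384+623=7775,  q_7=3·287+75=936
→ (7775, 936).  Check: 7775²=60450625, 69·936²=60450624, difference 1.

7775 936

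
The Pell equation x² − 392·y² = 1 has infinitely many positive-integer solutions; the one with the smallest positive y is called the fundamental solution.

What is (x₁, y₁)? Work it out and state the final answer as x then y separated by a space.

99 5

√392 = [19; 1,3,1,38, …], period ℓ=4 (even) → k=3
k=0  a_k=19  p_k/q_k = 19/1
…
k=2  a_k=3  p_k/q_k = 79/4
k=3  a_k=1  p_k/q_k = 99/5
fundamental: x₁=99, y₁=5  (since 9801 − 392·25 = 1)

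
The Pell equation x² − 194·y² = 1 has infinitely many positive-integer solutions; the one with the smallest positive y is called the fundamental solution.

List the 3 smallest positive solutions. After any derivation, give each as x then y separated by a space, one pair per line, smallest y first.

√194 → a₀=13, period (1,12,1,26); ℓ=4 even so k=3
k=0  a_k=13  p_k/q_k = 13/1
k=1  a_k=1  p_k/q_k = 14/1
k=2  a_k=12  p_k/q_k = 181/13
k=3  a_k=1  p_k/q_k = 195/14
fundamental: x₁=195, y₁=14  (since 38025 − 194·196 = 1)
(195+14√194)^2 = 76049 + 5460√194
(195+14√194)^3 = 29658915 + 2129386√194

195 14
76049 5460
29658915 2129386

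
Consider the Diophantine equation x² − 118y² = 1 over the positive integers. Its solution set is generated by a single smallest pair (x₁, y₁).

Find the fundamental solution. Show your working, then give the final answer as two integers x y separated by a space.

√118 → a₀=10, period (1,6,3,2,10,2,3,6,1,20); ℓ=10 even so k=9
step 0: (10, 1)  from 10·(1,0) + (0,1)
…
step 2: (76, 7)  from 6·(11,1) + (10,1)
…
step 7: (42115, 3877)  from 3·(12112,1115) + (5779,532)
step 8: (264802, 24377)  from 6·(42115,3877) + (12112,1115)
step 9: (306917, 28254)  from 1·(264802,24377) + (42115,3877)
→ (306917, 28254).  Check: 306917²=94198044889, 118·28254²=94198044888, difference 1.

306917 28254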